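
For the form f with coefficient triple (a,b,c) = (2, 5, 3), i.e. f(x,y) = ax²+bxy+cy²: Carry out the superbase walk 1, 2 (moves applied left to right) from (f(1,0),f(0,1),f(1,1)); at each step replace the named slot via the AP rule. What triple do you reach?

start (2,3,10) = (f(1,0),f(0,1),f(1,1))
replace slot 1: 2·(3+10) − 2 = 24 → (24,3,10)
replace slot 2: 2·(24+10) − 3 = 65 → (24,65,10)

24,65,10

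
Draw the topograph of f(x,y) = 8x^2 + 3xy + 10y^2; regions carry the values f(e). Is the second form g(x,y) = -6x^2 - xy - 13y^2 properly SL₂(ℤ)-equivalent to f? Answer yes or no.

D₁ = -311, D₂ = -311
f: reduced (well bottom): (8,3,10) with a≤c, −a<b≤a
g is negative-definite; reduce −g:
−g: reduced (well bottom): (6,1,13) with a≤c, −a<b≤a
flip sign back: reduced form of g is (-6,-1,-13)
reduced forms (8, 3, 10) vs (-6, -1, -13) ⇒ inequivalent

no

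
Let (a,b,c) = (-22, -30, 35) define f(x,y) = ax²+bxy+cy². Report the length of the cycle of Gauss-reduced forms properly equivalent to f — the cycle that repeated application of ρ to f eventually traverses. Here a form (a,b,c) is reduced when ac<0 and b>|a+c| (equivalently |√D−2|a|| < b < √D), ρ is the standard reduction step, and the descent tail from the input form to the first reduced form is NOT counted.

D = 3980, ⌊√D⌋ = 63
descent: ρ → (35,30,-22)  [lands on river]
river: ρ → (-22,58,7)
river: ρ → (7,54,-38)
river: ρ → (-38,22,23)
river: ρ → (23,24,-37)
river: ρ → (-37,50,10)
river: ρ → (10,50,-37)
river: ρ → (-37,24,23)
river: ρ → (23,22,-38)
river: ρ → (-38,54,7)
river: ρ → (7,58,-22)
river: ρ → (-22,30,35)
river: ρ → (35,40,-17)
river: ρ → (-17,62,2)
river: ρ → (2,62,-17)
river: ρ → (-17,40,35)
ρ-cycle length = 16 (tail of 1 descent step not counted)

16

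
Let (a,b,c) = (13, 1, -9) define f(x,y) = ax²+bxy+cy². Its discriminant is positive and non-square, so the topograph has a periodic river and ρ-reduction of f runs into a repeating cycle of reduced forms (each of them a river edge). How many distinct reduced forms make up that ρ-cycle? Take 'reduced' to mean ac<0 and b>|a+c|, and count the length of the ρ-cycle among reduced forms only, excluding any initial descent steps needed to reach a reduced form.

D = 469, ⌊√D⌋ = 21
descent: ρ → (-9,17,5)  [lands on river]
river: ρ → (5,13,-15)
river: ρ → (-15,17,3)
river: ρ → (3,19,-9)
ρ-cycle length = 4 (tail of 1 descent step not counted)

4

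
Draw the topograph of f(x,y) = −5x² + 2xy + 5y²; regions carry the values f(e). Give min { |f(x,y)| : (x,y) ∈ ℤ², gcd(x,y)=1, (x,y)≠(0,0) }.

river: ρ → (5,8,-2)
river: ρ → (-2,8,5)
river: ρ → (5,2,-5)
river: ρ → (-5,8,2)
river: ρ → (2,8,-5)
river: ρ → (-5,2,5)
closes: descent 0, river 6
min |a| on river = 2

2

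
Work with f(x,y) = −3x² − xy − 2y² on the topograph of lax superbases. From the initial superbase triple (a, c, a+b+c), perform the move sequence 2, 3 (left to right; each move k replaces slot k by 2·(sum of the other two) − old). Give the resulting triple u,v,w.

start (-3,-2,-6) = (f(1,0),f(0,1),f(1,1))
replace slot 2: 2·((-3)+(-6)) − (-2) = -16 → (-3,-16,-6)
replace slot 3: 2·((-3)+(-16)) − (-6) = -32 → (-3,-16,-32)

-3,-16,-32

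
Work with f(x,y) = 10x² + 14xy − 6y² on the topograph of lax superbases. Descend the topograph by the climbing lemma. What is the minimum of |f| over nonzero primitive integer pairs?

river: ρ → (-6,10,14)
river: ρ → (14,18,-2)
river: ρ → (-2,18,14)
river: ρ → (14,10,-6)
river: ρ → (-6,14,10)
river: ρ → (10,6,-10)
river: ρ → (-10,14,6)
river: ρ → (6,10,-14)
river: ρ → (-14,18,2)
river: ρ → (2,18,-14)
river: ρ → (-14,10,6)
river: ρ → (6,14,-10)
river: ρ → (-10,6,10)
river: ρ → (10,14,-6)
closes: descent 0, river 14
min |a| on river = 2

2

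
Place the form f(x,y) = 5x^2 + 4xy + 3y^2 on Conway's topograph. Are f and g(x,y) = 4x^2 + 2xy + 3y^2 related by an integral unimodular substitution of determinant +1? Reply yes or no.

D₁ = -44, D₂ = -44
f: flip: (5,4,3)→(3,-4,5)
f: translate: b→2 (≡-4 mod 6), so (3,-4,5)→(3,2,4)
f: reduced (well bottom): (3,2,4) with a≤c, −a<b≤a
g: flip: (4,2,3)→(3,-2,4)
g: reduced (well bottom): (3,-2,4) with a≤c, −a<b≤a
reduced forms (3, 2, 4) vs (3, -2, 4) ⇒ inequivalent

no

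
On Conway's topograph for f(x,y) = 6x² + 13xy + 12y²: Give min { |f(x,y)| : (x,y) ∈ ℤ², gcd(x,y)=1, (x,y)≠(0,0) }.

translate: b→1 (≡13 mod 12), so (6,13,12)→(6,1,5)
flip: (6,1,5)→(5,-1,6)
reduced (well bottom): (5,-1,6) with a≤c, −a<b≤a
well minimum = a = 5

5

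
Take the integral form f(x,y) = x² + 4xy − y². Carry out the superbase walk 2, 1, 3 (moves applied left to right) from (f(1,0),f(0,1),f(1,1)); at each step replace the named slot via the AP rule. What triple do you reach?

start (1,-1,4) = (f(1,0),f(0,1),f(1,1))
replace slot 2: 2·(1+4) − (-1) = 11 → (1,11,4)
replace slot 1: 2·(11+4) − 1 = 29 → (29,11,4)
replace slot 3: 2·(29+11) − 4 = 76 → (29,11,76)

29,11,76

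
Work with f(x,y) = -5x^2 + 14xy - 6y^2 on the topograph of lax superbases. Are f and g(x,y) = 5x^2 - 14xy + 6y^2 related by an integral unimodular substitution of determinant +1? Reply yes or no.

D₁ = 76, D₂ = 76
river cycle of f (length 6): (3, 8, -1), (-1, 8, 3), (3, 4, -5), (-5, 6, 2), (2, 6, -5), (-5, 4, 3)
river cycle of g (length 6): (-3, 4, 5), (5, 6, -2), (-2, 6, 5), (5, 4, -3), (-3, 8, 1), (1, 8, -3)
cycles differ ⇒ inequivalent

no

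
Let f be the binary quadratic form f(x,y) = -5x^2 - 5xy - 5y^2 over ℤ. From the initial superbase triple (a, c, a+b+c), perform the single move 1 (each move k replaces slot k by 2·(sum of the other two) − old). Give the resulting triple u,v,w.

start (-5,-5,-15) = (f(1,0),f(0,1),f(1,1))
replace slot 1: 2·((-5)+(-15)) − (-5) = -35 → (-35,-5,-15)

-35,-5,-15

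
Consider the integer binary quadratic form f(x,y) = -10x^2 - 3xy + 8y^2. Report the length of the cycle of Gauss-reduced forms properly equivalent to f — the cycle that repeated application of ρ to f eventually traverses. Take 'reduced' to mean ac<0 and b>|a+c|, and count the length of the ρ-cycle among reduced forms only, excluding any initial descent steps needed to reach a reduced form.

D = 329, ⌊√D⌋ = 18
descent: ρ → (8,3,-10)  [lands on river]
river: ρ → (-10,17,1)
river: ρ → (1,17,-10)
river: ρ → (-10,3,8)
river: ρ → (8,13,-5)
river: ρ → (-5,17,2)
river: ρ → (2,15,-13)
river: ρ → (-13,11,4)
river: ρ → (4,13,-10)
river: ρ → (-10,7,7)
river: ρ → (7,7,-10)
river: ρ → (-10,13,4)
river: ρ → (4,11,-13)
river: ρ → (-13,15,2)
river: ρ → (2,17,-5)
river: ρ → (-5,13,8)
ρ-cycle length = 16 (tail of 1 descent step not counted)

16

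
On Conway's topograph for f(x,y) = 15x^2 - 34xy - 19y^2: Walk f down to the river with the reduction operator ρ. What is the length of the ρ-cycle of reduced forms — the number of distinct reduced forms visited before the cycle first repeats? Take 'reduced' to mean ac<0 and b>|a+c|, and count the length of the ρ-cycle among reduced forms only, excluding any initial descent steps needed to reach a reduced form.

D = 2296, ⌊√D⌋ = 47
descent: ρ → (-19,34,15)  [lands on river]
river: ρ → (15,26,-27)
river: ρ → (-27,28,14)
river: ρ → (14,28,-27)
river: ρ → (-27,26,15)
river: ρ → (15,34,-19)
river: ρ → (-19,42,7)
river: ρ → (7,42,-19)
ρ-cycle length = 8 (tail of 1 descent step not counted)

8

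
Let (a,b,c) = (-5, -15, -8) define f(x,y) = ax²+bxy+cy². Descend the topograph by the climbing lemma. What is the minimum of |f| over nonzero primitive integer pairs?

descent: ρ → (-8,-1,2)
descent: ρ → (2,5,-5)  [lands on river]
river: ρ → (-5,5,2)
river: ρ → (2,7,-2)
river: ρ → (-2,5,5)
river: ρ → (5,5,-2)
river: ρ → (-2,7,2)
closes: descent 2, river 6
min |a| on river = 2

2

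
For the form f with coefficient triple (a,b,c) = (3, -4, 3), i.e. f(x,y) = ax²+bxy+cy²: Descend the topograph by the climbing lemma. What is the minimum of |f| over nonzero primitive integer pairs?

translate: b→2 (≡-4 mod 6), so (3,-4,3)→(3,2,2)
flip: (3,2,2)→(2,-2,3)
translate: b→2 (≡-2 mod 4), so (2,-2,3)→(2,2,3)
reduced (well bottom): (2,2,3) with a≤c, −a<b≤a
well minimum = a = 2

2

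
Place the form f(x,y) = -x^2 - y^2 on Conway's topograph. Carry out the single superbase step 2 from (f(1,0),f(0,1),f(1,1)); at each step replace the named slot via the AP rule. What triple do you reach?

start (-1,-1,-2) = (f(1,0),f(0,1),f(1,1))
replace slot 2: 2·((-1)+(-2)) − (-1) = -5 → (-1,-5,-2)

-1,-5,-2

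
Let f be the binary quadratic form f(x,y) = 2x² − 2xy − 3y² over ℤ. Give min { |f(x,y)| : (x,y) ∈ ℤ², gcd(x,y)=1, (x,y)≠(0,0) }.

descent: ρ → (-3,2,2)  [lands on river]
river: ρ → (2,2,-3)
river: ρ → (-3,4,1)
river: ρ → (1,4,-3)
closes: descent 1, river 4
min |a| on river = 1

1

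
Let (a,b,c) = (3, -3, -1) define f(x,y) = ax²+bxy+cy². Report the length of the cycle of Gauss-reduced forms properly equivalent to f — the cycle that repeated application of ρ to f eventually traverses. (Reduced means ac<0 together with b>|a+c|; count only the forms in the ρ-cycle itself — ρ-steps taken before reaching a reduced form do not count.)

D = 21, ⌊√D⌋ = 4
descent: ρ → (-1,3,3)  [lands on river]
river: ρ → (3,3,-1)
ρ-cycle length = 2 (tail of 1 descent step not counted)

2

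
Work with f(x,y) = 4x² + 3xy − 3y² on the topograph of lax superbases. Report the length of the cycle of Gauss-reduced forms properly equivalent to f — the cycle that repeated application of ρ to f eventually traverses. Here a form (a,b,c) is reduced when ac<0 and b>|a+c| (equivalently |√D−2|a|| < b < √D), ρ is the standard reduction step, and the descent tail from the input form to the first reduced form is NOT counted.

D = 57, ⌊√D⌋ = 7
river: ρ → (-3,3,4)
river: ρ → (4,5,-2)
river: ρ → (-2,7,1)
river: ρ → (1,7,-2)
river: ρ → (-2,5,4)
river: ρ → (4,3,-3)
ρ-cycle length = 6 (tail of 0 descent steps not counted)

6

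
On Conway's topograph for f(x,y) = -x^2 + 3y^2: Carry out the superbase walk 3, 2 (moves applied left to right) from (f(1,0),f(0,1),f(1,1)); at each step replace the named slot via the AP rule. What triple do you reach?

start (-1,3,2) = (f(1,0),f(0,1),f(1,1))
replace slot 3: 2·((-1)+3) − 2 = 2 → (-1,3,2)
replace slot 2: 2·((-1)+2) − 3 = -1 → (-1,-1,2)

-1,-1,2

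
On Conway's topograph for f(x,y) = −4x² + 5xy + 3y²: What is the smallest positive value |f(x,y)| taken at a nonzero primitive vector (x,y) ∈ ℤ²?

river: ρ → (3,7,-2)
river: ρ → (-2,5,6)
river: ρ → (6,7,-1)
river: ρ → (-1,7,6)
river: ρ → (6,5,-2)
river: ρ → (-2,7,3)
river: ρ → (3,5,-4)
river: ρ → (-4,3,4)
river: ρ → (4,5,-3)
river: ρ → (-3,7,2)
river: ρ → (2,5,-6)
river: ρ → (-6,7,1)
river: ρ → (1,7,-6)
river: ρ → (-6,5,2)
river: ρ → (2,7,-3)
river: ρ → (-3,5,4)
river: ρ → (4,3,-4)
river: ρ → (-4,5,3)
closes: descent 0, river 18
min |a| on river = 1

1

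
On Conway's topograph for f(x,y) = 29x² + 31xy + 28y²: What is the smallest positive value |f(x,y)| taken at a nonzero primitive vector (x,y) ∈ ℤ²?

translate: b→-27 (≡31 mod 58), so (29,31,28)→(29,-27,26)
flip: (29,-27,26)→(26,27,29)
translate: b→-25 (≡27 mod 52), so (26,27,29)→(26,-25,28)
reduced (well bottom): (26,-25,28) with a≤c, −a<b≤a
well minimum = a = 26

26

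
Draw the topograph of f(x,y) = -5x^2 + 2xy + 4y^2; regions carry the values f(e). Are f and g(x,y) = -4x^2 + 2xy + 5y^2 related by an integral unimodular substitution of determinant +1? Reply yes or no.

D₁ = 84, D₂ = 84
river cycle of f (length 6): (4, 6, -3), (-3, 6, 4), (4, 2, -5), (-5, 8, 1), (1, 8, -5), (-5, 2, 4)
river cycle of g (length 6): (5, 8, -1), (-1, 8, 5), (5, 2, -4), (-4, 6, 3), (3, 6, -4), (-4, 2, 5)
cycles differ ⇒ inequivalent

no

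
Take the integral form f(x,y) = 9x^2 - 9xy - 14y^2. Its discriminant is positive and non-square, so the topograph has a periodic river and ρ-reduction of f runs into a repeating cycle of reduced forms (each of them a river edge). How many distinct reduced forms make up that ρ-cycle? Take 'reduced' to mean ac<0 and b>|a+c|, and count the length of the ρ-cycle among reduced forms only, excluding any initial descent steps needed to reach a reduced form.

D = 585, ⌊√D⌋ = 24
descent: ρ → (-14,9,9)  [lands on river]
river: ρ → (9,9,-14)
river: ρ → (-14,19,4)
river: ρ → (4,21,-9)
river: ρ → (-9,15,10)
river: ρ → (10,5,-14)
river: ρ → (-14,23,1)
river: ρ → (1,23,-14)
river: ρ → (-14,5,10)
river: ρ → (10,15,-9)
river: ρ → (-9,21,4)
river: ρ → (4,19,-14)
ρ-cycle length = 12 (tail of 1 descent step not counted)

12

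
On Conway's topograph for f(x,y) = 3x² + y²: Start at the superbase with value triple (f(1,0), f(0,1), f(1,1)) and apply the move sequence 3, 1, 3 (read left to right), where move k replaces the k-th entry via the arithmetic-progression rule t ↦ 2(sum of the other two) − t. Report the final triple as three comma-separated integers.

start (3,1,4) = (f(1,0),f(0,1),f(1,1))
replace slot 3: 2·(3+1) − 4 = 4 → (3,1,4)
replace slot 1: 2·(1+4) − 3 = 7 → (7,1,4)
replace slot 3: 2·(7+1) − 4 = 12 → (7,1,12)

7,1,12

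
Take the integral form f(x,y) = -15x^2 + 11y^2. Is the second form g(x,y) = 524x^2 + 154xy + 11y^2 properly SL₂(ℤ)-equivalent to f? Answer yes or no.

D₁ = 660, D₂ = 660
river cycle of f (length 6): (11, 22, -4), (-4, 18, 21), (21, 24, -1), (-1, 24, 21), (21, 18, -4), (-4, 22, 11)
river cycle of g (length 6): (11, 22, -4), (-4, 18, 21), (21, 24, -1), (-1, 24, 21), (21, 18, -4), (-4, 22, 11)
cycles coincide ⇒ equivalent

yes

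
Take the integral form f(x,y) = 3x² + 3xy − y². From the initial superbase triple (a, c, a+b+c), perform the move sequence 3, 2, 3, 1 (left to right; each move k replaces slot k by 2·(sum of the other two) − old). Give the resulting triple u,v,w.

start (3,-1,5) = (f(1,0),f(0,1),f(1,1))
replace slot 3: 2·(3+(-1)) − 5 = -1 → (3,-1,-1)
replace slot 2: 2·(3+(-1)) − (-1) = 5 → (3,5,-1)
replace slot 3: 2·(3+5) − (-1) = 17 → (3,5,17)
replace slot 1: 2·(5+17) − 3 = 41 → (41,5,17)

41,5,17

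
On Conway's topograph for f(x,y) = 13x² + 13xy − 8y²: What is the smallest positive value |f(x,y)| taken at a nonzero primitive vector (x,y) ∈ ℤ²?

river: ρ → (-8,19,7)
river: ρ → (7,23,-2)
river: ρ → (-2,21,18)
river: ρ → (18,15,-5)
river: ρ → (-5,15,18)
river: ρ → (18,21,-2)
river: ρ → (-2,23,7)
river: ρ → (7,19,-8)
river: ρ → (-8,13,13)
river: ρ → (13,13,-8)
closes: descent 0, river 10
min |a| on river = 2

2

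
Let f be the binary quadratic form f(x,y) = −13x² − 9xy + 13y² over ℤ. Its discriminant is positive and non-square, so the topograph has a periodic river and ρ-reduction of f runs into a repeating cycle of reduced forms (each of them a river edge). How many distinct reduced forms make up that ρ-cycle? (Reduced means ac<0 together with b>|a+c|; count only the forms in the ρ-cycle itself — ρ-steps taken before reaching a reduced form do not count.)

D = 757, ⌊√D⌋ = 27
descent: ρ → (13,9,-13)  [lands on river]
river: ρ → (-13,17,9)
river: ρ → (9,19,-11)
river: ρ → (-11,25,3)
river: ρ → (3,23,-19)
river: ρ → (-19,15,7)
river: ρ → (7,27,-1)
river: ρ → (-1,27,7)
river: ρ → (7,15,-19)
river: ρ → (-19,23,3)
river: ρ → (3,25,-11)
river: ρ → (-11,19,9)
river: ρ → (9,17,-13)
river: ρ → (-13,9,13)
river: ρ → (13,17,-9)
river: ρ → (-9,19,11)
river: ρ → (11,25,-3)
river: ρ → (-3,23,19)
river: ρ → (19,15,-7)
river: ρ → (-7,27,1)
river: ρ → (1,27,-7)
river: ρ → (-7,15,19)
river: ρ → (19,23,-3)
river: ρ → (-3,25,11)
river: ρ → (11,19,-9)
river: ρ → (-9,17,13)
ρ-cycle length = 26 (tail of 1 descent step not counted)

26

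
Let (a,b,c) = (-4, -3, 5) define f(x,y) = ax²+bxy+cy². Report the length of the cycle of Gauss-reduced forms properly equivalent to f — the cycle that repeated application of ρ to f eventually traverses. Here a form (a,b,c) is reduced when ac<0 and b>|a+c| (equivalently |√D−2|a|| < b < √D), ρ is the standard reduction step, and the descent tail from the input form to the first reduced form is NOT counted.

D = 89, ⌊√D⌋ = 9
descent: ρ → (5,3,-4)  [lands on river]
river: ρ → (-4,5,4)
river: ρ → (4,3,-5)
river: ρ → (-5,7,2)
river: ρ → (2,9,-1)
river: ρ → (-1,9,2)
river: ρ → (2,7,-5)
river: ρ → (-5,3,4)
river: ρ → (4,5,-4)
river: ρ → (-4,3,5)
river: ρ → (5,7,-2)
river: ρ → (-2,9,1)
river: ρ → (1,9,-2)
river: ρ → (-2,7,5)
ρ-cycle length = 14 (tail of 1 descent step not counted)

14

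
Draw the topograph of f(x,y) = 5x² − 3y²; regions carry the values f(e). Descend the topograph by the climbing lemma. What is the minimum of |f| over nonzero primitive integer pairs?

descent: ρ → (-3,6,2)  [lands on river]
river: ρ → (2,6,-3)
closes: descent 1, river 2
min |a| on river = 2

2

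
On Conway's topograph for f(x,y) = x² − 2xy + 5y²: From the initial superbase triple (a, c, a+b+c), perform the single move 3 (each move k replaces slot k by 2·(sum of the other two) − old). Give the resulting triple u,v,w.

start (1,5,4) = (f(1,0),f(0,1),f(1,1))
replace slot 3: 2·(1+5) − 4 = 8 → (1,5,8)

1,5,8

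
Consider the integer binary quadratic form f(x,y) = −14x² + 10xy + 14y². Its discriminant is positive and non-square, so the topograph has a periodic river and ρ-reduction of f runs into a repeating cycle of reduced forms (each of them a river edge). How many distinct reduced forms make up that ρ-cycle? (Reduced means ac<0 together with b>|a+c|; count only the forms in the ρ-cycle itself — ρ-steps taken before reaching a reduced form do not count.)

D = 884, ⌊√D⌋ = 29
river: ρ → (14,18,-10)
river: ρ → (-10,22,10)
river: ρ → (10,18,-14)
river: ρ → (-14,10,14)
ρ-cycle length = 4 (tail of 0 descent steps not counted)

4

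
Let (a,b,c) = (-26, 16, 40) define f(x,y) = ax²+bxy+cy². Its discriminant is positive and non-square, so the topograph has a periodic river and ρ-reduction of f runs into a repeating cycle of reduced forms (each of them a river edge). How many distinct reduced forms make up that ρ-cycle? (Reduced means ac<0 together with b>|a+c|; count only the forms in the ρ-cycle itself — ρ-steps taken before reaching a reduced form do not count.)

D = 4416, ⌊√D⌋ = 66
river: ρ → (40,64,-2)
river: ρ → (-2,64,40)
river: ρ → (40,16,-26)
river: ρ → (-26,36,30)
river: ρ → (30,24,-32)
river: ρ → (-32,40,22)
river: ρ → (22,48,-24)
river: ρ → (-24,48,22)
river: ρ → (22,40,-32)
river: ρ → (-32,24,30)
river: ρ → (30,36,-26)
river: ρ → (-26,16,40)
ρ-cycle length = 12 (tail of 0 descent steps not counted)

12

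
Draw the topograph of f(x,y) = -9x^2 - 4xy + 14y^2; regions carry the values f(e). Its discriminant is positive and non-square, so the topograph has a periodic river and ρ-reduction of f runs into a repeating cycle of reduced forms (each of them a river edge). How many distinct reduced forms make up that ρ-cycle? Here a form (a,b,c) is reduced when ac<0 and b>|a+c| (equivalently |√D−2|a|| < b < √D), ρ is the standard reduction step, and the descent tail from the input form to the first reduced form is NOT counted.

D = 520, ⌊√D⌋ = 22
descent: ρ → (14,4,-9)
descent: ρ → (-9,14,9)  [lands on river]
river: ρ → (9,22,-1)
river: ρ → (-1,22,9)
river: ρ → (9,14,-9)
river: ρ → (-9,22,1)
river: ρ → (1,22,-9)
ρ-cycle length = 6 (tail of 2 descent steps not counted)

6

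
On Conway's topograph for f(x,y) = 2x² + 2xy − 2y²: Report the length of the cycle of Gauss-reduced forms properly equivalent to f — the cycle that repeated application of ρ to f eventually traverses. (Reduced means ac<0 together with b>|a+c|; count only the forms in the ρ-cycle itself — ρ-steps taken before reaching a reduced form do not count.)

D = 20, ⌊√D⌋ = 4
river: ρ → (-2,2,2)
river: ρ → (2,2,-2)
ρ-cycle length = 2 (tail of 0 descent steps not counted)

2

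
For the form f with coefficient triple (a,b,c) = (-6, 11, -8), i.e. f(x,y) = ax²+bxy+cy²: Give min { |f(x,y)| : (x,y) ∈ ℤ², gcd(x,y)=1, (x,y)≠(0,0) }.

translate: b→1 (≡-11 mod 12), so (6,-11,8)→(6,1,3)
flip: (6,1,3)→(3,-1,6)
reduced (well bottom): (3,-1,6) with a≤c, −a<b≤a
well minimum |f| = |-3| = 3 (negative-definite)

3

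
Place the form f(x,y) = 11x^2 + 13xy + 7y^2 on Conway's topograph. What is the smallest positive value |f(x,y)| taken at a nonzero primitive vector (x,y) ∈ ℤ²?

translate: b→-9 (≡13 mod 22), so (11,13,7)→(11,-9,5)
flip: (11,-9,5)→(5,9,11)
translate: b→-1 (≡9 mod 10), so (5,9,11)→(5,-1,7)
reduced (well bottom): (5,-1,7) with a≤c, −a<b≤a
well minimum = a = 5

5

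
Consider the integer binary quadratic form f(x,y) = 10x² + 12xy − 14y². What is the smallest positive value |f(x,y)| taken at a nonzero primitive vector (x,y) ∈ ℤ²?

river: ρ → (-14,16,8)
river: ρ → (8,16,-14)
river: ρ → (-14,12,10)
river: ρ → (10,8,-16)
river: ρ → (-16,24,2)
river: ρ → (2,24,-16)
river: ρ → (-16,8,10)
river: ρ → (10,12,-14)
closes: descent 0, river 8
min |a| on river = 2

2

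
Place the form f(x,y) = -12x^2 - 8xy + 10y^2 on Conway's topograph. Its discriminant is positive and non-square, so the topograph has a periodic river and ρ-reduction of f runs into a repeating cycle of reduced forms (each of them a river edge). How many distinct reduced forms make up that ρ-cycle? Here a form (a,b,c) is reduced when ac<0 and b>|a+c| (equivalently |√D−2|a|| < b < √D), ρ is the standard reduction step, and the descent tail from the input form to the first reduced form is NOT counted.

D = 544, ⌊√D⌋ = 23
descent: ρ → (10,8,-12)  [lands on river]
river: ρ → (-12,16,6)
river: ρ → (6,20,-6)
river: ρ → (-6,16,12)
river: ρ → (12,8,-10)
river: ρ → (-10,12,10)
ρ-cycle length = 6 (tail of 1 descent step not counted)

6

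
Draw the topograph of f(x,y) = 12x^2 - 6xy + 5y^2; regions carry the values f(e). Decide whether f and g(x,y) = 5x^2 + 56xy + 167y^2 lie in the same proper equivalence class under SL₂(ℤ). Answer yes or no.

D₁ = -204, D₂ = -204
f: flip: (12,-6,5)→(5,6,12)
f: translate: b→-4 (≡6 mod 10), so (5,6,12)→(5,-4,11)
f: reduced (well bottom): (5,-4,11) with a≤c, −a<b≤a
g: translate: b→-4 (≡56 mod 10), so (5,56,167)→(5,-4,11)
g: reduced (well bottom): (5,-4,11) with a≤c, −a<b≤a
reduced forms (5, -4, 11) vs (5, -4, 11) ⇒ equivalent

yes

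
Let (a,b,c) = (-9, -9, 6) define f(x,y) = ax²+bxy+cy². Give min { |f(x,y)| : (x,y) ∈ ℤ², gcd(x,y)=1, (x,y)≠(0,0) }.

descent: ρ → (6,9,-9)  [lands on river]
river: ρ → (-9,9,6)
river: ρ → (6,15,-3)
river: ρ → (-3,15,6)
closes: descent 1, river 4
min |a| on river = 3

3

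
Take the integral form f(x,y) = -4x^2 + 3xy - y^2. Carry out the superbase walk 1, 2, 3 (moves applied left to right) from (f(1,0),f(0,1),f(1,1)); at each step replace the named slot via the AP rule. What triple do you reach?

start (-4,-1,-2) = (f(1,0),f(0,1),f(1,1))
replace slot 1: 2·((-1)+(-2)) − (-4) = -2 → (-2,-1,-2)
replace slot 2: 2·((-2)+(-2)) − (-1) = -7 → (-2,-7,-2)
replace slot 3: 2·((-2)+(-7)) − (-2) = -16 → (-2,-7,-16)

-2,-7,-16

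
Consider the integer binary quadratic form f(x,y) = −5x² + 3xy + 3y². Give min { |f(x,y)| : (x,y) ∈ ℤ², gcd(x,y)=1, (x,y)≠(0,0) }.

river: ρ → (3,3,-5)
river: ρ → (-5,7,1)
river: ρ → (1,7,-5)
river: ρ → (-5,3,3)
closes: descent 0, river 4
min |a| on river = 1

1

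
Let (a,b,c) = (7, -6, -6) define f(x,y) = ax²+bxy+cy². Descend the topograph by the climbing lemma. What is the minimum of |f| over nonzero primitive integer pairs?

descent: ρ → (-6,6,7)  [lands on river]
river: ρ → (7,8,-5)
river: ρ → (-5,12,3)
river: ρ → (3,12,-5)
river: ρ → (-5,8,7)
river: ρ → (7,6,-6)
closes: descent 1, river 6
min |a| on river = 3

3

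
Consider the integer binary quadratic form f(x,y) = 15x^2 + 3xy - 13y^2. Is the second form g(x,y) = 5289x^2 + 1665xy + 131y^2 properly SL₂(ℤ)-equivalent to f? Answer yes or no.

D₁ = 789, D₂ = 789
river cycle of f (length 8): (-13, 23, 5), (5, 27, -3), (-3, 27, 5), (5, 23, -13), (-13, 3, 15), (15, 27, -1), (-1, 27, 15), (15, 3, -13)
river cycle of g (length 8): (15, 3, -13), (-13, 23, 5), (5, 27, -3), (-3, 27, 5), (5, 23, -13), (-13, 3, 15), (15, 27, -1), (-1, 27, 15)
cycles coincide ⇒ equivalent

yes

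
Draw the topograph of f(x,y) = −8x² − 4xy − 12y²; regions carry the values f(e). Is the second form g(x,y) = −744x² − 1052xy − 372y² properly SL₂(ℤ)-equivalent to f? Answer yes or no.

D₁ = -368, D₂ = -368
f is negative-definite; reduce −f:
−f: reduced (well bottom): (8,4,12) with a≤c, −a<b≤a
flip sign back: reduced form of f is (-8,-4,-12)
g is negative-definite; reduce −g:
−g: translate: b→-436 (≡1052 mod 1488), so (744,1052,372)→(744,-436,64)
−g: flip: (744,-436,64)→(64,436,744)
−g: translate: b→52 (≡436 mod 128), so (64,436,744)→(64,52,12)
−g: flip: (64,52,12)→(12,-52,64)
−g: translate: b→-4 (≡-52 mod 24), so (12,-52,64)→(12,-4,8)
−g: flip: (12,-4,8)→(8,4,12)
−g: reduced (well bottom): (8,4,12) with a≤c, −a<b≤a
flip sign back: reduced form of g is (-8,-4,-12)
reduced forms (-8, -4, -12) vs (-8, -4, -12) ⇒ equivalent

yes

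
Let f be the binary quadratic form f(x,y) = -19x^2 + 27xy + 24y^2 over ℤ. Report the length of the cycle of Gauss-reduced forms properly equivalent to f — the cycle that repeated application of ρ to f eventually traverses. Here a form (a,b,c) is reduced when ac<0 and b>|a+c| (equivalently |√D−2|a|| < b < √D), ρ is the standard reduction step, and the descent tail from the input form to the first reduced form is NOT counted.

D = 2553, ⌊√D⌋ = 50
river: ρ → (24,21,-22)
river: ρ → (-22,23,23)
river: ρ → (23,23,-22)
river: ρ → (-22,21,24)
river: ρ → (24,27,-19)
river: ρ → (-19,49,2)
river: ρ → (2,47,-43)
river: ρ → (-43,39,6)
river: ρ → (6,45,-22)
river: ρ → (-22,43,8)
river: ρ → (8,37,-37)
river: ρ → (-37,37,8)
river: ρ → (8,43,-22)
river: ρ → (-22,45,6)
river: ρ → (6,39,-43)
river: ρ → (-43,47,2)
river: ρ → (2,49,-19)
river: ρ → (-19,27,24)
ρ-cycle length = 18 (tail of 0 descent steps not counted)

18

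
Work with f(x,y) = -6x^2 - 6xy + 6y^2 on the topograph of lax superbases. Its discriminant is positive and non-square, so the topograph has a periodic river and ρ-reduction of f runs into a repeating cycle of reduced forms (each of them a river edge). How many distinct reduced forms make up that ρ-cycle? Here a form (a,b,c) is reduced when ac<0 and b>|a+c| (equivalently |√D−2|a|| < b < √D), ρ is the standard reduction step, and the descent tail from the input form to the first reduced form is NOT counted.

D = 180, ⌊√D⌋ = 13
descent: ρ → (6,6,-6)  [lands on river]
river: ρ → (-6,6,6)
ρ-cycle length = 2 (tail of 1 descent step not counted)

2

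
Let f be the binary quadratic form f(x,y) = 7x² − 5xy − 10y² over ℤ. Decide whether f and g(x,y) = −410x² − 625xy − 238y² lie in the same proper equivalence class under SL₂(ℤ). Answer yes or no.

D₁ = 305, D₂ = 305
river cycle of f (length 8): (-10, 5, 7), (7, 9, -8), (-8, 7, 8), (8, 9, -7), (-7, 5, 10), (10, 15, -2), (-2, 17, 2), (2, 15, -10)
river cycle of g (length 8): (2, 15, -10), (-10, 5, 7), (7, 9, -8), (-8, 7, 8), (8, 9, -7), (-7, 5, 10), (10, 15, -2), (-2, 17, 2)
cycles coincide ⇒ equivalent

yes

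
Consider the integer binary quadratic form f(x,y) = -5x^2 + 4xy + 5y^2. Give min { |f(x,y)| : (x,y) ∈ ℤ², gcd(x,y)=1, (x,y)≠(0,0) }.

river: ρ → (5,6,-4)
river: ρ → (-4,10,1)
river: ρ → (1,10,-4)
river: ρ → (-4,6,5)
river: ρ → (5,4,-5)
river: ρ → (-5,6,4)
river: ρ → (4,10,-1)
river: ρ → (-1,10,4)
river: ρ → (4,6,-5)
river: ρ → (-5,4,5)
closes: descent 0, river 10
min |a| on river = 1

1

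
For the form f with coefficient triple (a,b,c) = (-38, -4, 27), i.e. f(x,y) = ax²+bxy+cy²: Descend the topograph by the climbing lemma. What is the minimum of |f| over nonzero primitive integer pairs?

descent: ρ → (27,58,-7)  [lands on river]
river: ρ → (-7,54,43)
river: ρ → (43,32,-18)
river: ρ → (-18,40,35)
river: ρ → (35,30,-23)
river: ρ → (-23,62,3)
river: ρ → (3,64,-2)
river: ρ → (-2,64,3)
river: ρ → (3,62,-23)
river: ρ → (-23,30,35)
river: ρ → (35,40,-18)
river: ρ → (-18,32,43)
river: ρ → (43,54,-7)
river: ρ → (-7,58,27)
river: ρ → (27,50,-15)
river: ρ → (-15,40,42)
river: ρ → (42,44,-13)
river: ρ → (-13,60,10)
river: ρ → (10,60,-13)
river: ρ → (-13,44,42)
river: ρ → (42,40,-15)
river: ρ → (-15,50,27)
closes: descent 1, river 22
min |a| on river = 2

2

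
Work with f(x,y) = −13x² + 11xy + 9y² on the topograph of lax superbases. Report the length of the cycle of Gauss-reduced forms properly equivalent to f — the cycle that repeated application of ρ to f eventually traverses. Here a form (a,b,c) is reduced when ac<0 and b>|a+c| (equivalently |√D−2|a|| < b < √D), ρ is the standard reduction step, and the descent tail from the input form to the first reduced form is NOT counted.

D = 589, ⌊√D⌋ = 24
river: ρ → (9,7,-15)
river: ρ → (-15,23,1)
river: ρ → (1,23,-15)
river: ρ → (-15,7,9)
river: ρ → (9,11,-13)
river: ρ → (-13,15,7)
river: ρ → (7,13,-15)
river: ρ → (-15,17,5)
river: ρ → (5,23,-3)
river: ρ → (-3,19,19)
river: ρ → (19,19,-3)
river: ρ → (-3,23,5)
river: ρ → (5,17,-15)
river: ρ → (-15,13,7)
river: ρ → (7,15,-13)
river: ρ → (-13,11,9)
ρ-cycle length = 16 (tail of 0 descent steps not counted)

16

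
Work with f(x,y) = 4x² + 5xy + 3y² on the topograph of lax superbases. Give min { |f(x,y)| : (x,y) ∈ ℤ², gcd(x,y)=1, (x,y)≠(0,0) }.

translate: b→-3 (≡5 mod 8), so (4,5,3)→(4,-3,2)
flip: (4,-3,2)→(2,3,4)
translate: b→-1 (≡3 mod 4), so (2,3,4)→(2,-1,3)
reduced (well bottom): (2,-1,3) with a≤c, −a<b≤a
well minimum = a = 2

2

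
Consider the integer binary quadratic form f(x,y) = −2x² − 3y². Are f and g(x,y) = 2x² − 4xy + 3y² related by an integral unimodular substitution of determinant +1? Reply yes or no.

D₁ = -24, D₂ = -8
discriminants differ ⇒ not SL₂(ℤ)-equivalent

no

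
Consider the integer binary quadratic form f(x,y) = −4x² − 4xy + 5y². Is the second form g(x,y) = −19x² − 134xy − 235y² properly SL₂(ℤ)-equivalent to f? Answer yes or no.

D₁ = 96, D₂ = 96
river cycle of f (length 4): (5, 4, -4), (-4, 4, 5), (5, 6, -3), (-3, 6, 5)
river cycle of g (length 4): (-3, 6, 5), (5, 4, -4), (-4, 4, 5), (5, 6, -3)
cycles coincide ⇒ equivalent

yes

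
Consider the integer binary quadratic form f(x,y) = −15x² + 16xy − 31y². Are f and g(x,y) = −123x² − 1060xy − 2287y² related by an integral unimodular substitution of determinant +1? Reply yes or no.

D₁ = -1604, D₂ = -1604
f is negative-definite; reduce −f:
−f: translate: b→14 (≡-16 mod 30), so (15,-16,31)→(15,14,30)
−f: reduced (well bottom): (15,14,30) with a≤c, −a<b≤a
flip sign back: reduced form of f is (-15,-14,-30)
g is negative-definite; reduce −g:
−g: translate: b→76 (≡1060 mod 246), so (123,1060,2287)→(123,76,15)
−g: flip: (123,76,15)→(15,-76,123)
−g: translate: b→14 (≡-76 mod 30), so (15,-76,123)→(15,14,30)
−g: reduced (well bottom): (15,14,30) with a≤c, −a<b≤a
flip sign back: reduced form of g is (-15,-14,-30)
reduced forms (-15, -14, -30) vs (-15, -14, -30) ⇒ equivalent

yes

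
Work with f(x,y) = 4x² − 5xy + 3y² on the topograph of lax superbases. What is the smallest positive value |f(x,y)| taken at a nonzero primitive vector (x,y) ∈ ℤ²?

translate: b→3 (≡-5 mod 8), so (4,-5,3)→(4,3,2)
flip: (4,3,2)→(2,-3,4)
translate: b→1 (≡-3 mod 4), so (2,-3,4)→(2,1,3)
reduced (well bottom): (2,1,3) with a≤c, −a<b≤a
well minimum = a = 2

2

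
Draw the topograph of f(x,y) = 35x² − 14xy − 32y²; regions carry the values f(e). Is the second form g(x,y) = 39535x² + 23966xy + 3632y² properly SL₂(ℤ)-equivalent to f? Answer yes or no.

D₁ = 4676, D₂ = 4676
river cycle of f (length 28): (-32, 14, 35), (35, 56, -11), (-11, 54, 40), (40, 26, -25), (-25, 24, 41), (41, 58, -8), (-8, 54, 55), (55, 56, -7), (-7, 56, 55), (55, 54, -8), … (18 more)
river cycle of g (length 28): (35, 56, -11), (-11, 54, 40), (40, 26, -25), (-25, 24, 41), (41, 58, -8), (-8, 54, 55), (55, 56, -7), (-7, 56, 55), (55, 54, -8), (-8, 58, 41), … (18 more)
cycles coincide ⇒ equivalent

yes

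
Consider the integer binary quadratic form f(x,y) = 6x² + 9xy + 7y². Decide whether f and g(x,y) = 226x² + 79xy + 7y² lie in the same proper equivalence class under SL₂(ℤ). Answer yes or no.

D₁ = -87, D₂ = -87
f: translate: b→-3 (≡9 mod 12), so (6,9,7)→(6,-3,4)
f: flip: (6,-3,4)→(4,3,6)
f: reduced (well bottom): (4,3,6) with a≤c, −a<b≤a
g: flip: (226,79,7)→(7,-79,226)
g: translate: b→5 (≡-79 mod 14), so (7,-79,226)→(7,5,4)
g: flip: (7,5,4)→(4,-5,7)
g: translate: b→3 (≡-5 mod 8), so (4,-5,7)→(4,3,6)
g: reduced (well bottom): (4,3,6) with a≤c, −a<b≤a
reduced forms (4, 3, 6) vs (4, 3, 6) ⇒ equivalent

yes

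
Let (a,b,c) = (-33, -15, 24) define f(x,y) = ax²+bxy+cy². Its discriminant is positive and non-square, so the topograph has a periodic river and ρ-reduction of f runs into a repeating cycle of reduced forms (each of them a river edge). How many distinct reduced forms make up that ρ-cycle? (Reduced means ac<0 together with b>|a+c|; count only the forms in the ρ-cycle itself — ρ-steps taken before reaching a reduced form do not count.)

D = 3393, ⌊√D⌋ = 58
descent: ρ → (24,15,-33)  [lands on river]
river: ρ → (-33,51,6)
river: ρ → (6,57,-6)
river: ρ → (-6,51,33)
river: ρ → (33,15,-24)
river: ρ → (-24,33,24)
ρ-cycle length = 6 (tail of 1 descent step not counted)

6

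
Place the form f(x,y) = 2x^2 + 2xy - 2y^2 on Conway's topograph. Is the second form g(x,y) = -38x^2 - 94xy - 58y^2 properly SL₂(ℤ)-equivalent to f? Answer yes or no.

D₁ = 20, D₂ = 20
river cycle of f (length 2): (-2, 2, 2), (2, 2, -2)
river cycle of g (length 2): (-2, 2, 2), (2, 2, -2)
cycles coincide ⇒ equivalent

yes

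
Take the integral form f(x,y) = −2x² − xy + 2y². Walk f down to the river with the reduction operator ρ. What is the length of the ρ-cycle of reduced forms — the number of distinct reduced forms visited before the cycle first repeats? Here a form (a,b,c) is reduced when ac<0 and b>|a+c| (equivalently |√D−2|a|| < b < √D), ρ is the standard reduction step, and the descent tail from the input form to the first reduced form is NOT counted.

D = 17, ⌊√D⌋ = 4
descent: ρ → (2,1,-2)  [lands on river]
river: ρ → (-2,3,1)
river: ρ → (1,3,-2)
river: ρ → (-2,1,2)
river: ρ → (2,3,-1)
river: ρ → (-1,3,2)
ρ-cycle length = 6 (tail of 1 descent step not counted)

6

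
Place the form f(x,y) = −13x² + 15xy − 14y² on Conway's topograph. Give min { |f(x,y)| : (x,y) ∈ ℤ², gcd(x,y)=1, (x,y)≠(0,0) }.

translate: b→11 (≡-15 mod 26), so (13,-15,14)→(13,11,12)
flip: (13,11,12)→(12,-11,13)
reduced (well bottom): (12,-11,13) with a≤c, −a<b≤a
well minimum |f| = |-12| = 12 (negative-definite)

12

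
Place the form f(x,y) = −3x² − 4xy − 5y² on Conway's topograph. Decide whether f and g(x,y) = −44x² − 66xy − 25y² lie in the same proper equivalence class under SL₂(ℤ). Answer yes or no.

D₁ = -44, D₂ = -44
f is negative-definite; reduce −f:
−f: translate: b→-2 (≡4 mod 6), so (3,4,5)→(3,-2,4)
−f: reduced (well bottom): (3,-2,4) with a≤c, −a<b≤a
flip sign back: reduced form of f is (-3,2,-4)
g is negative-definite; reduce −g:
−g: translate: b→-22 (≡66 mod 88), so (44,66,25)→(44,-22,3)
−g: flip: (44,-22,3)→(3,22,44)
−g: translate: b→-2 (≡22 mod 6), so (3,22,44)→(3,-2,4)
−g: reduced (well bottom): (3,-2,4) with a≤c, −a<b≤a
flip sign back: reduced form of g is (-3,2,-4)
reduced forms (-3, 2, -4) vs (-3, 2, -4) ⇒ equivalent

yes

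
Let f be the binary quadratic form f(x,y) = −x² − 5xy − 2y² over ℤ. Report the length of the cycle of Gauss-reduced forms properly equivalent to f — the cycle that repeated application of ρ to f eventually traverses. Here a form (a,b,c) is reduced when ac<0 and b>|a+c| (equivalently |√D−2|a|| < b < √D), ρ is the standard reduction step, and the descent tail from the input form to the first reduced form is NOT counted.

D = 17, ⌊√D⌋ = 4
descent: ρ → (-2,1,2)  [lands on river]
river: ρ → (2,3,-1)
river: ρ → (-1,3,2)
river: ρ → (2,1,-2)
river: ρ → (-2,3,1)
river: ρ → (1,3,-2)
ρ-cycle length = 6 (tail of 1 descent step not counted)

6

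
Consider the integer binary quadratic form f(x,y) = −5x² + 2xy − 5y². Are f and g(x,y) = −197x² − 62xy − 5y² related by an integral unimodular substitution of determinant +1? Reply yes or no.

D₁ = -96, D₂ = -96
f is negative-definite; reduce −f:
−f: flip: (5,-2,5)→(5,2,5)
−f: reduced (well bottom): (5,2,5) with a≤c, −a<b≤a
flip sign back: reduced form of f is (-5,-2,-5)
g is negative-definite; reduce −g:
−g: flip: (197,62,5)→(5,-62,197)
−g: translate: b→-2 (≡-62 mod 10), so (5,-62,197)→(5,-2,5)
−g: flip: (5,-2,5)→(5,2,5)
−g: reduced (well bottom): (5,2,5) with a≤c, −a<b≤a
flip sign back: reduced form of g is (-5,-2,-5)
reduced forms (-5, -2, -5) vs (-5, -2, -5) ⇒ equivalent

yes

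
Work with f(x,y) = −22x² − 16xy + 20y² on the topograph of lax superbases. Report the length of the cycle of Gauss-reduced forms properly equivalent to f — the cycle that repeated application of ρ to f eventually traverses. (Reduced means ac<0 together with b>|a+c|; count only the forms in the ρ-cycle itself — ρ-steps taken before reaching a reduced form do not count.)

D = 2016, ⌊√D⌋ = 44
descent: ρ → (20,16,-22)  [lands on river]
river: ρ → (-22,28,14)
river: ρ → (14,28,-22)
river: ρ → (-22,16,20)
river: ρ → (20,24,-18)
river: ρ → (-18,12,26)
river: ρ → (26,40,-4)
river: ρ → (-4,40,26)
river: ρ → (26,12,-18)
river: ρ → (-18,24,20)
ρ-cycle length = 10 (tail of 1 descent step not counted)

10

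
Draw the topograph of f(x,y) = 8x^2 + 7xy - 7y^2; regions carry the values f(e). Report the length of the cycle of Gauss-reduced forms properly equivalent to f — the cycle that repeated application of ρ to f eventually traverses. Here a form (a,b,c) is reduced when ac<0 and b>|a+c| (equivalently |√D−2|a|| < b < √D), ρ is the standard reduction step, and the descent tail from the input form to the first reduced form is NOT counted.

D = 273, ⌊√D⌋ = 16
river: ρ → (-7,7,8)
river: ρ → (8,9,-6)
river: ρ → (-6,15,2)
river: ρ → (2,13,-13)
river: ρ → (-13,13,2)
river: ρ → (2,15,-6)
river: ρ → (-6,9,8)
river: ρ → (8,7,-7)
ρ-cycle length = 8 (tail of 0 descent steps not counted)

8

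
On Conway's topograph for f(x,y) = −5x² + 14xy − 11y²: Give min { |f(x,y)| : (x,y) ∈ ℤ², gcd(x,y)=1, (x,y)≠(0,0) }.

translate: b→-4 (≡-14 mod 10), so (5,-14,11)→(5,-4,2)
flip: (5,-4,2)→(2,4,5)
translate: b→0 (≡4 mod 4), so (2,4,5)→(2,0,3)
reduced (well bottom): (2,0,3) with a≤c, −a<b≤a
well minimum |f| = |-2| = 2 (negative-definite)

2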